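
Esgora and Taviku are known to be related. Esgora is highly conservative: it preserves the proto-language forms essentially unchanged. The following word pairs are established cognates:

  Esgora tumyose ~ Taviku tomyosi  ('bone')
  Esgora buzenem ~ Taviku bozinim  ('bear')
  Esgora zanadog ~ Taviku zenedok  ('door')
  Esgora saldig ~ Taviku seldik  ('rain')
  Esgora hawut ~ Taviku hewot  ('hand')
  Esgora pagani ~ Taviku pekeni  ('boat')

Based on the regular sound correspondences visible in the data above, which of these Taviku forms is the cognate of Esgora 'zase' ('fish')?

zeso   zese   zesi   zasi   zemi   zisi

zanadog ~ zenedok, saldig ~ seldik — Esgora a corresponds to Taviku e after a consonant, before a consonant other than r, m, n, p, b, f, v.
tumyose ~ tomyosi — Esgora e corresponds to Taviku i word-finally.
Applying these to Esgora 'zase':
  zase → zese   (a→e after a consonant, before a consonant other than r, m, n, p, b, f, v)
  zese → zesi   (e→i word-finally)
So the Taviku cognate is 'zesi'.

zesi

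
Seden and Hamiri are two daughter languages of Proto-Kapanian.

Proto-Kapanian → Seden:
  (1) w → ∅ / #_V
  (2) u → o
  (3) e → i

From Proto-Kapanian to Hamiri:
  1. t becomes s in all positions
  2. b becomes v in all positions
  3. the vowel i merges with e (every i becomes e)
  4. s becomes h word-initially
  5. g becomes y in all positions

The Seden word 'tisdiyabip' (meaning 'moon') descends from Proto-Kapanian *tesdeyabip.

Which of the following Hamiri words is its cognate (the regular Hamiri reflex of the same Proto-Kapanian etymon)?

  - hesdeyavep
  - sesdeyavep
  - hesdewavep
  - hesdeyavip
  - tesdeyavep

hesdeyavep

Hamiri: start from *tesdeyabip.
  rule 1 (unconditioned shift): tesdeyabip → sesdeyabip
  rule 2 (unconditioned shift): sesdeyabip → sesdeyavip
  rule 3 (vowel merger): sesdeyavip → sesdeyavep
  rule 4 (debuccalisation): sesdeyavep → hesdeyavep
  rule 5: no change — hesdeyavep
  ⇒ Hamiri hesdeyavep
Only 'hesdeyavep' matches the regular Hamiri development of *tesdeyabip.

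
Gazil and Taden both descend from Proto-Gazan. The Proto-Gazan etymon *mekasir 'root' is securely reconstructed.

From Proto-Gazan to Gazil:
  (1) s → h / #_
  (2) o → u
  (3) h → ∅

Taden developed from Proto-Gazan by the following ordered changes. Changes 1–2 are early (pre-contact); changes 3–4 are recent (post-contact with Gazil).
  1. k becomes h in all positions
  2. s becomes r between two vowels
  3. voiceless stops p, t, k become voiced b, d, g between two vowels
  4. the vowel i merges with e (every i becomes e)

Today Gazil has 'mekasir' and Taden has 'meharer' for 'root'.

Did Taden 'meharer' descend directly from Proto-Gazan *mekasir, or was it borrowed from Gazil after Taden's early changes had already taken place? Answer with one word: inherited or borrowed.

inherited

If inherited, *mekasir would pass through all of Taden's changes:
Taden: *mekasir > mehasir > meharir > meharer  (by unconditioned shift, rhotacism, vowel merger)
If borrowed from Gazil 'mekasir' after the early changes, it would undergo only the recent ones:
  rule 3 (intervocalic voicing): mekasir → megasir
  rule 4 (vowel merger): megasir → megaser
  ⇒ as a loan: megaser
Taden 'meharer' matches the inherited outcome exactly, so it is an inherited cognate, not a loan.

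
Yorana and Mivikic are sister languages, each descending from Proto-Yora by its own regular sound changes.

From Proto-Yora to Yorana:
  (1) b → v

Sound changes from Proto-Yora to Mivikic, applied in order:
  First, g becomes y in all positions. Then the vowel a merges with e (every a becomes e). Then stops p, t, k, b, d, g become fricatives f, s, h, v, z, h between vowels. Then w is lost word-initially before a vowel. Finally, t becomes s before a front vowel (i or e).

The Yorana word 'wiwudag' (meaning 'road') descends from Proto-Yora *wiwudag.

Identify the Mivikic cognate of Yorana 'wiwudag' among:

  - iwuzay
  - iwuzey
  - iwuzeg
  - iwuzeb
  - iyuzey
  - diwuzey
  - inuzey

iwuzey

Mivikic: *wiwudag
  wiwudag → wiwuday   [unconditioned shift]
  wiwuday → wiwudey   [vowel merger]
  wiwudey → wiwuzey   [intervocalic lenition]
  wiwuzey → iwuzey   [glide loss]
  iwuzey (rule 5 does not apply)
  giving Mivikic iwuzey.
Among the options, 'iwuzey' alone shows every Mivikic change applied in order.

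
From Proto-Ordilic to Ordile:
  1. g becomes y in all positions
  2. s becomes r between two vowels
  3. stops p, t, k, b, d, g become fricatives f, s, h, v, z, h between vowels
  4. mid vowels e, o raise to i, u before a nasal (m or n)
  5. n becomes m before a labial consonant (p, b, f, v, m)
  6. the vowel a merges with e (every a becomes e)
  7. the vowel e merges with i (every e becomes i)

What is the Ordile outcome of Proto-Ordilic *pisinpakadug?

pirimpihizuy

Ordile: start from *pisinpakadug.
  rule 1 (unconditioned shift): pisinpakadug → pisinpakaduy
  rule 2 (rhotacism): pisinpakaduy → pirinpakaduy
  rule 3 (intervocalic lenition): pirinpakaduy → pirinpahazuy
  rule 4: no change — pirinpahazuy
  rule 5 (nasal place assimilation): pirinpahazuy → pirimpahazuy
  rule 6 (vowel merger): pirimpahazuy → pirimpehezuy
  rule 7 (vowel merger): pirimpehezuy → pirimpihizuy
  ⇒ Ordile pirimpihizuy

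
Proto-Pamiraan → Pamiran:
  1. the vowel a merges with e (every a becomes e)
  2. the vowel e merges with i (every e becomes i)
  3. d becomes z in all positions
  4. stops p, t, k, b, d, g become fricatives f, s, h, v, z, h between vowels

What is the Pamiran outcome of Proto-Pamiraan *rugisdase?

Pamiran: start from *rugisdase.
  rule 1 (vowel merger): rugisdase → rugisdese
  rule 2 (vowel merger): rugisdese → rugisdisi
  rule 3 (unconditioned shift): rugisdisi → rugiszisi
  rule 4 (intervocalic lenition): rugiszisi → ruhiszisi
  ⇒ Pamiran ruhiszisi

ruhiszisi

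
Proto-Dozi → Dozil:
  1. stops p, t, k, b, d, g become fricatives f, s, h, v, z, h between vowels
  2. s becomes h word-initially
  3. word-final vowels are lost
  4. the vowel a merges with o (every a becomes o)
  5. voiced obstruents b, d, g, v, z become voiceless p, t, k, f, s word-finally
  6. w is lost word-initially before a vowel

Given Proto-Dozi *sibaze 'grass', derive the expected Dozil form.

Dozil: start from *sibaze.
  rule 1 (intervocalic lenition): sibaze → sivaze
  rule 2 (debuccalisation): sivaze → hivaze
  rule 3 (apocope): hivaze → hivaz
  rule 4 (vowel merger): hivaz → hivoz
  rule 5 (final devoicing): hivoz → hivos
  rule 6: no change — hivos
  ⇒ Dozil hivos

hivos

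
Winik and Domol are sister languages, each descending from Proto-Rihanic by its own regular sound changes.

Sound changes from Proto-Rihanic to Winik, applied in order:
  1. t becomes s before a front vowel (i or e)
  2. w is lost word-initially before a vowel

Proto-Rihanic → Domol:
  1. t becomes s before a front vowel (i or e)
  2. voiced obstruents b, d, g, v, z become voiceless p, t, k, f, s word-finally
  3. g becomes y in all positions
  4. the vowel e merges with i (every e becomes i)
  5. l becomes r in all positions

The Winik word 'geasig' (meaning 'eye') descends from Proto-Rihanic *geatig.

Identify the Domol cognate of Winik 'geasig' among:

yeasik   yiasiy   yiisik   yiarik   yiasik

yiasik

Domol: *geatig
  geatig → geasig   [palatalisation]
  geasig → geasik   [final devoicing]
  geasik → yeasik   [unconditioned shift]
  yeasik → yiasik   [vowel merger]
  yiasik (rule 5 does not apply)
  giving Domol yiasik.
The other candidates each miss or misapply at least one Domol change.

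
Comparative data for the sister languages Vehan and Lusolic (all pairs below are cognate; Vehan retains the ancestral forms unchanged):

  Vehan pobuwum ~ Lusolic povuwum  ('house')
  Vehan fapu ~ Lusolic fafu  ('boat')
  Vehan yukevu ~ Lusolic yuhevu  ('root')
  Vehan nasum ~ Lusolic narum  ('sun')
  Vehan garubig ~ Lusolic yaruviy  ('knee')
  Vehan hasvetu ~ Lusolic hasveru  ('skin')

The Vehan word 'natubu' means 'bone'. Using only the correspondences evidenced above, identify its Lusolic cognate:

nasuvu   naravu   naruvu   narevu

naruvu

hasvetu ~ hasveru — Vehan t corresponds to Lusolic r between vowels (before a back vowel).
pobuwum ~ povuwum — Vehan b corresponds to Lusolic v between vowels (before a back vowel).
Applying these to Vehan 'natubu':
  natubu → narubu   (t→r between vowels (before a back vowel))
  narubu → naruvu   (b→v between vowels (before a back vowel))
So the Lusolic cognate is 'naruvu'.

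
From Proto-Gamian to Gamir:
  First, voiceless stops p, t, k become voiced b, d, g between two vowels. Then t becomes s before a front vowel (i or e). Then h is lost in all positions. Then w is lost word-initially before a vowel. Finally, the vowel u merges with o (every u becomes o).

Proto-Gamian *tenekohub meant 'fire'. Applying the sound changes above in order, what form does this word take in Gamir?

Gamir: start from *tenekohub.
  rule 1 (intervocalic voicing): tenekohub → tenegohub
  rule 2 (palatalisation): tenegohub → senegohub
  rule 3 (h-loss): senegohub → senegoub
  rule 4: no change — senegoub
  rule 5 (vowel merger): senegoub → senegoob
  ⇒ Gamir senegoob

senegoob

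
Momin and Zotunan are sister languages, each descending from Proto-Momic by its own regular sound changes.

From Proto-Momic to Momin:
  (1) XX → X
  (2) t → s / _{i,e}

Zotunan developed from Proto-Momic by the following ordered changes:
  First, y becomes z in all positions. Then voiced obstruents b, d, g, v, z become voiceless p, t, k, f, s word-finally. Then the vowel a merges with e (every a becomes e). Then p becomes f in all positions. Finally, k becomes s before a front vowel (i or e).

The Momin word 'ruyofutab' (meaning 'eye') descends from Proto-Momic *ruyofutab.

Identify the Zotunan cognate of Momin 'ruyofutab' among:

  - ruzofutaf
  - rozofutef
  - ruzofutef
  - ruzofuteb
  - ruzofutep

ruzofutef

Zotunan: *ruyofutab > ruzofutab > ruzofutap > ruzofutep > ruzofutef  (by unconditioned shift, final devoicing, vowel merger, unconditioned shift)
The other candidates each miss or misapply at least one Zotunan change.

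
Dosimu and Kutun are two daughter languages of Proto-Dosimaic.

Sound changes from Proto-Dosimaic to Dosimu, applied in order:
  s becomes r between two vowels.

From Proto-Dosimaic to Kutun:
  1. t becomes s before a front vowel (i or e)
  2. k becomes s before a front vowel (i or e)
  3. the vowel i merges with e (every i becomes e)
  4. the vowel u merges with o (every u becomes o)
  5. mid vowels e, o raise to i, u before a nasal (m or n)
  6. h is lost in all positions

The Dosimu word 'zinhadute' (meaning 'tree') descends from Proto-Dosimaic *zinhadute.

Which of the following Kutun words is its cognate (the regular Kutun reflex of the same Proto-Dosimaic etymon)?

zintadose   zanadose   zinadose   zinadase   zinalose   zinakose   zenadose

zinadose

Kutun: start from *zinhadute.
  rule 1 (palatalisation): zinhadute → zinhaduse
  rule 2: no change — zinhaduse
  rule 3 (vowel merger): zinhaduse → zenhaduse
  rule 4 (vowel merger): zenhaduse → zenhadose
  rule 5 (pre-nasal raising): zenhadose → zinhadose
  rule 6 (h-loss): zinhadose → zinadose
  ⇒ Kutun zinadose
Only 'zinadose' matches the regular Kutun development of *zinhadute.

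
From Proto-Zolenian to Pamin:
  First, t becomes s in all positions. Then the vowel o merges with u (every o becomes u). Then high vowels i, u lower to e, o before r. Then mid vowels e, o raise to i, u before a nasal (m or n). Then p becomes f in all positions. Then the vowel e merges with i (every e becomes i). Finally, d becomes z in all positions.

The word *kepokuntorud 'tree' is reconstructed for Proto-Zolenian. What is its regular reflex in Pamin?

Pamin: *kepokuntorud > kepokunsorud > kepukunsurud > kepukunsorud > kefukunsorud > kifukunsorud > kifukunsoruz  (by unconditioned shift, vowel merger, pre-rhotic lowering, unconditioned shift, vowel merger, unconditioned shift)

kifukunsoruz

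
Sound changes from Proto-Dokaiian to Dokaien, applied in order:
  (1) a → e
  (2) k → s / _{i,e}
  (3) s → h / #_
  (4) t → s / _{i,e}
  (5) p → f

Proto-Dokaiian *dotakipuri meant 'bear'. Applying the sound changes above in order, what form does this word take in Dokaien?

dosesifuri

Dokaien: start from *dotakipuri.
  rule 1 (vowel merger): dotakipuri → dotekipuri
  rule 2 (palatalisation): dotekipuri → dotesipuri
  rule 3: no change — dotesipuri
  rule 4 (palatalisation): dotesipuri → dosesipuri
  rule 5 (unconditioned shift): dosesipuri → dosesifuri
  ⇒ Dokaien dosesifuri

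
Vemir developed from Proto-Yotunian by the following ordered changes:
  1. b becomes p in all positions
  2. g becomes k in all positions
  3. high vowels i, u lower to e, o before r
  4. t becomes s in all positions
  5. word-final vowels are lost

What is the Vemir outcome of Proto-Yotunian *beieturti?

Vemir: *beieturti
  beieturti → peieturti   [unconditioned shift]
  peieturti (rule 2 does not apply)
  peieturti → peietorti   [pre-rhotic lowering]
  peietorti → peiesorsi   [unconditioned shift]
  peiesorsi → peiesors   [apocope]
  giving Vemir peiesors.

peiesors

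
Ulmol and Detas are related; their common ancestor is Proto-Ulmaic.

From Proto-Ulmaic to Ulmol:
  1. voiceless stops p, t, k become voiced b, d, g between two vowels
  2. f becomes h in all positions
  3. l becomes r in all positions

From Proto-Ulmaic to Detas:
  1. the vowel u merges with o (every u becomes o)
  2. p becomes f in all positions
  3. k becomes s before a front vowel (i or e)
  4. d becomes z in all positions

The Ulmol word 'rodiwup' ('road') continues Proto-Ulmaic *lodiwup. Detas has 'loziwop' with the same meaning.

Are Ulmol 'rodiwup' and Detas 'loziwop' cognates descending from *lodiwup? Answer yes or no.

no

Derive the expected Detas reflex of *lodiwup:
Detas: *lodiwup > lodiwop > lodiwof > loziwof  (by vowel merger, unconditioned shift, unconditioned shift)
The regular Detas reflex would be 'loziwof', but the attested form is 'loziwop'. The correspondence is irregular, so they are not cognates (the Detas form has a different source).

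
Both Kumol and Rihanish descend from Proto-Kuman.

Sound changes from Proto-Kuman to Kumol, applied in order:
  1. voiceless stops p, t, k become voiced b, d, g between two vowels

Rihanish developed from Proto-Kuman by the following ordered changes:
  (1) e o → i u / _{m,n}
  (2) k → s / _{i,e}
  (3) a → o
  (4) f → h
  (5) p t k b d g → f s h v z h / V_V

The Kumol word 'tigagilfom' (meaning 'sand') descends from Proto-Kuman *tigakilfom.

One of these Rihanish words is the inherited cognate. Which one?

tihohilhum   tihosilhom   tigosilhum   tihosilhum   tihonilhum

tihosilhum

Rihanish: *tigakilfom
  tigakilfom → tigakilfum   [pre-nasal raising]
  tigakilfum → tigasilfum   [palatalisation]
  tigasilfum → tigosilfum   [vowel merger]
  tigosilfum → tigosilhum   [unconditioned shift]
  tigosilhum → tihosilhum   [intervocalic lenition]
  giving Rihanish tihosilhum.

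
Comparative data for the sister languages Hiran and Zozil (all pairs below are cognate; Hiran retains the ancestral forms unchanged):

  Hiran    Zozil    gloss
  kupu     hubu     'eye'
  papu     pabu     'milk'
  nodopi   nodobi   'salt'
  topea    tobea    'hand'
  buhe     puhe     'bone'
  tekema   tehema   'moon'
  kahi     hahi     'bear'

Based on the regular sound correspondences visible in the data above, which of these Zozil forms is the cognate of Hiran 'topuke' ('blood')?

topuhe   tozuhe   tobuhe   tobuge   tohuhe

tobuhe

kupu ~ hubu, papu ~ pabu — Hiran p corresponds to Zozil b between vowels (before a back vowel).
tekema ~ tehema — Hiran k corresponds to Zozil h between vowels (before a front vowel).
Applying these to Hiran 'topuke':
  topuke → tobuke   (p→b between vowels (before a back vowel))
  tobuke → tobuhe   (k→h between vowels (before a front vowel))
So the Zozil cognate is 'tobuhe'.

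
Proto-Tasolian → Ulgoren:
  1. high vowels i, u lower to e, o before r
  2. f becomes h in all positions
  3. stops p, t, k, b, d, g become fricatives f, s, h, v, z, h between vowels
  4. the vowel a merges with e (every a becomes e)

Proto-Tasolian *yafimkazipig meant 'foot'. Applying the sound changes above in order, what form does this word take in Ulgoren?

yehimkezifig

Ulgoren: *yafimkazipig
  yafimkazipig (rule 1 does not apply)
  yafimkazipig → yahimkazipig   [unconditioned shift]
  yahimkazipig → yahimkazifig   [intervocalic lenition]
  yahimkazifig → yehimkezifig   [vowel merger]
  giving Ulgoren yehimkezifig.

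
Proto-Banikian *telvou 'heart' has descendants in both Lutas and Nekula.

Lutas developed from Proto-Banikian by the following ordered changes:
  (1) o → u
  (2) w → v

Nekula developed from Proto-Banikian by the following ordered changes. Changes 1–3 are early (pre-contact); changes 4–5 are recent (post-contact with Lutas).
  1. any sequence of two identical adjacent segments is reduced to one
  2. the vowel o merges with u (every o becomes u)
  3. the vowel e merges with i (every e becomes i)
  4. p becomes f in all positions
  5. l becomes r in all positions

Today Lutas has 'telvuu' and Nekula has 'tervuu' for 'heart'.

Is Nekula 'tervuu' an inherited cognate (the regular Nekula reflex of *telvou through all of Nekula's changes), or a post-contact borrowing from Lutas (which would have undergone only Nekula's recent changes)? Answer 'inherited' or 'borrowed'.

borrowed

If inherited, *telvou would pass through all of Nekula's changes:
Nekula: *telvou > telvuu > tilvuu > tirvuu  (by vowel merger, vowel merger, unconditioned shift)
If borrowed from Lutas 'telvuu' after the early changes, it would undergo only the recent ones:
  rule 4 (unconditioned shift): no change (telvuu)
  rule 5 (unconditioned shift): telvuu → tervuu
  ⇒ as a loan: tervuu
Nekula 'tervuu' matches the loan outcome 'tervuu', not the inherited 'tirvuu' — it skipped the early Nekula changes, so it was borrowed from Lutas.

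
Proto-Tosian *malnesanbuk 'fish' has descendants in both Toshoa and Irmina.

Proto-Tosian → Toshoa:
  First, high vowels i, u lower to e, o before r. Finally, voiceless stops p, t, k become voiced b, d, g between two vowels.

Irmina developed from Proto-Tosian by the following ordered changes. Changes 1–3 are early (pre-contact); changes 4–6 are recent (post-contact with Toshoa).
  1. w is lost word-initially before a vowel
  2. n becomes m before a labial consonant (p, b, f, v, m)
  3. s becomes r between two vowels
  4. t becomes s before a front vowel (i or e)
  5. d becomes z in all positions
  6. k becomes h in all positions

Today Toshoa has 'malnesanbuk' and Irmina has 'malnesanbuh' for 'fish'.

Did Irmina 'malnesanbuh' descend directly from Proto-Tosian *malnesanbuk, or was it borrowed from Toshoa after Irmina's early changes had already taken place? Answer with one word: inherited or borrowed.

borrowed

If inherited, *malnesanbuk would pass through all of Irmina's changes:
Irmina: *malnesanbuk > malnesambuk > malnerambuk > malnerambuh  (by nasal place assimilation, rhotacism, unconditioned shift)
If borrowed from Toshoa 'malnesanbuk' after the early changes, it would undergo only the recent ones:
  rule 4 (palatalisation): no change (malnesanbuk)
  rule 5 (unconditioned shift): no change (malnesanbuk)
  rule 6 (unconditioned shift): malnesanbuk → malnesanbuh
  ⇒ as a loan: malnesanbuh
Irmina 'malnesanbuh' matches the loan outcome 'malnesanbuh', not the inherited 'malnerambuh' — it skipped the early Irmina changes, so it was borrowed from Toshoa.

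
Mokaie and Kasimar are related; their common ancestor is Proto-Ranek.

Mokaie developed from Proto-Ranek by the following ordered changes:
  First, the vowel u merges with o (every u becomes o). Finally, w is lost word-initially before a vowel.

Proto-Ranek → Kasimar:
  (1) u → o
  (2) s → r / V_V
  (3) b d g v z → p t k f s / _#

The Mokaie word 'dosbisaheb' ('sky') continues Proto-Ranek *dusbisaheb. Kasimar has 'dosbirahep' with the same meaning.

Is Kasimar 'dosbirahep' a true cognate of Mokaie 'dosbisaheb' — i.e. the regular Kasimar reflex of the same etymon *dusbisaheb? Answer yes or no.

yes

Derive the expected Kasimar reflex of *dusbisaheb:
Kasimar: *dusbisaheb > dosbisaheb > dosbiraheb > dosbirahep  (by vowel merger, rhotacism, final devoicing)
Kasimar 'dosbirahep' matches the regular reflex exactly, so the pair is cognate.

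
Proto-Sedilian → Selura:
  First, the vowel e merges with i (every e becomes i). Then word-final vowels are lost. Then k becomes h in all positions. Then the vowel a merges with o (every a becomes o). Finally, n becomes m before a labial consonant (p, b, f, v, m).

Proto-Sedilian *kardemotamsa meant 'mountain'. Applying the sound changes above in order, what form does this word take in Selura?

Selura: *kardemotamsa
  kardemotamsa → kardimotamsa   [vowel merger]
  kardimotamsa → kardimotams   [apocope]
  kardimotams → hardimotams   [unconditioned shift]
  hardimotams → hordimotoms   [vowel merger]
  hordimotoms (rule 5 does not apply)
  giving Selura hordimotoms.

hordimotoms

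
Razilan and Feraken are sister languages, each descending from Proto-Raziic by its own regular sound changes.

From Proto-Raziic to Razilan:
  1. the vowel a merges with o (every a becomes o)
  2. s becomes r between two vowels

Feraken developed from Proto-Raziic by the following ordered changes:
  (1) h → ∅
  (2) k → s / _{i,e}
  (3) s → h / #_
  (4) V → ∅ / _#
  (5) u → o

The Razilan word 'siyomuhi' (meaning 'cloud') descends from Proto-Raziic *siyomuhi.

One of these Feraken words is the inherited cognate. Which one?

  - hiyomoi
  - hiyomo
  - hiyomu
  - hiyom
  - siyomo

Feraken: *siyomuhi
  siyomuhi → siyomui   [h-loss]
  siyomui (rule 2 does not apply)
  siyomui → hiyomui   [debuccalisation]
  hiyomui → hiyomu   [apocope]
  hiyomu → hiyomo   [vowel merger]
  giving Feraken hiyomo.
Only 'hiyomo' matches the regular Feraken development of *siyomuhi.

hiyomo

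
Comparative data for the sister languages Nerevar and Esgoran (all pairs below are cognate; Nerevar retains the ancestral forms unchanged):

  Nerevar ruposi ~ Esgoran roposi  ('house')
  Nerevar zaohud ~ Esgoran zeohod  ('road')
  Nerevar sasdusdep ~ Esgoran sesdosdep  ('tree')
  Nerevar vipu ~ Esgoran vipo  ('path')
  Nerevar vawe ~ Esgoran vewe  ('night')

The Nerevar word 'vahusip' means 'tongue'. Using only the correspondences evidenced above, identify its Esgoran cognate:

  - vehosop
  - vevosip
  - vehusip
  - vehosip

vehosip

sasdusdep ~ sesdosdep, vawe ~ vewe — Nerevar a corresponds to Esgoran e after a consonant, before a consonant other than r, m, n, p, b, f, v.
zaohud ~ zeohod, sasdusdep ~ sesdosdep — Nerevar u corresponds to Esgoran o after a consonant, before a consonant other than r, m, n, p, b, f, v.
Applying these to Nerevar 'vahusip':
  vahusip → vehusip   (a→e after a consonant, before a consonant other than r, m, n, p, b, f, v)
  vehusip → vehosip   (u→o after a consonant, before a consonant other than r, m, n, p, b, f, v)
So the Esgoran cognate is 'vehosip'.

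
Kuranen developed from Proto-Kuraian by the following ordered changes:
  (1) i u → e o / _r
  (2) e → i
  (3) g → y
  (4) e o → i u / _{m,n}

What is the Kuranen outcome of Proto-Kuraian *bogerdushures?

Kuranen: *bogerdushures > bogerdushores > bogirdushoris > boyirdushoris  (by pre-rhotic lowering, vowel merger, unconditioned shift)

boyirdushoris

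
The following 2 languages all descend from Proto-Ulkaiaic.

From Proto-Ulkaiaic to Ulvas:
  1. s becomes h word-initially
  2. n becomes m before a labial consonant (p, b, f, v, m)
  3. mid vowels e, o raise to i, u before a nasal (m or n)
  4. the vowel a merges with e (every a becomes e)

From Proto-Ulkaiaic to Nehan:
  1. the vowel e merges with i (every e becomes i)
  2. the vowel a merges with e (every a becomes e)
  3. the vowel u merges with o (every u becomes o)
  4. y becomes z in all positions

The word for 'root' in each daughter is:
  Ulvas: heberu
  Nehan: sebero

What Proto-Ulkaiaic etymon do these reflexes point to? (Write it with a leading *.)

*sabaru

Position 1: Ulvas has h, Nehan has s. Nehan preserves s here (none of its changes turn any other segment into s), so the proto-segment is *s.
Position 6: Ulvas has u, Nehan has o. Taking the neighbouring segments as reconstructed: Ulvas u can only go back to *u; Nehan o could go back to *o or *u — the one source consistent with every daughter is *u.
Position 2: Ulvas has e, Nehan has e. In Nehan, e can only continue *a, so the proto-segment is *a.
This points to *sabaru. Verify forward in each daughter:
Ulvas: *sabaru
  sabaru → habaru   [debuccalisation]
  habaru (rule 2 does not apply)
  habaru (rule 3 does not apply)
  habaru → heberu   [vowel merger]
  giving Ulvas heberu.
Nehan: *sabaru > seberu > sebero  (by vowel merger, vowel merger)
No other proto-form is consistent with every reflex, so the reconstruction is *sabaru.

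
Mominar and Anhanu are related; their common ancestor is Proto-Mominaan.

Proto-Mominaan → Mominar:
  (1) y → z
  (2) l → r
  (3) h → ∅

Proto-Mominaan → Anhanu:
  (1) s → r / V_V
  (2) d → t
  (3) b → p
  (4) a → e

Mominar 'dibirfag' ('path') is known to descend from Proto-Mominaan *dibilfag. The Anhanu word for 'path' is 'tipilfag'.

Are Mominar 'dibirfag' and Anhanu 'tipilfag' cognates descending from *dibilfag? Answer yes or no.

no

Derive the expected Anhanu reflex of *dibilfag:
Anhanu: *dibilfag
  dibilfag (rule 1 does not apply)
  dibilfag → tibilfag   [unconditioned shift]
  tibilfag → tipilfag   [unconditioned shift]
  tipilfag → tipilfeg   [vowel merger]
  giving Anhanu tipilfeg.
The regular Anhanu reflex would be 'tipilfeg', but the attested form is 'tipilfag'. The correspondence is irregular, so they are not cognates (the Anhanu form has a different source).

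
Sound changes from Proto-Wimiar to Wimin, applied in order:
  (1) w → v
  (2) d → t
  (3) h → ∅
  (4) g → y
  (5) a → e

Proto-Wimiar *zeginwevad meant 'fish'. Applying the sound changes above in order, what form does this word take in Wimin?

zeyinvevet

Wimin: *zeginwevad > zeginvevad > zeginvevat > zeyinvevat > zeyinvevet  (by unconditioned shift, unconditioned shift, unconditioned shift, vowel merger)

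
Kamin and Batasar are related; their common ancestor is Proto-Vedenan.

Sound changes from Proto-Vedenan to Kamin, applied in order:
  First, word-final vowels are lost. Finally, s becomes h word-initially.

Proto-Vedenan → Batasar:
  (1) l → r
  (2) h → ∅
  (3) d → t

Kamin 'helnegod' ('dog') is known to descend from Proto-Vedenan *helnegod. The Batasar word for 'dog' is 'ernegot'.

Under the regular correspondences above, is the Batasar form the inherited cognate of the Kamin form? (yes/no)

Derive the expected Batasar reflex of *helnegod:
Batasar: *helnegod
  helnegod → hernegod   [unconditioned shift]
  hernegod → ernegod   [h-loss]
  ernegod → ernegot   [unconditioned shift]
  giving Batasar ernegot.
Batasar 'ernegot' matches the regular reflex exactly, so the pair is cognate.

yes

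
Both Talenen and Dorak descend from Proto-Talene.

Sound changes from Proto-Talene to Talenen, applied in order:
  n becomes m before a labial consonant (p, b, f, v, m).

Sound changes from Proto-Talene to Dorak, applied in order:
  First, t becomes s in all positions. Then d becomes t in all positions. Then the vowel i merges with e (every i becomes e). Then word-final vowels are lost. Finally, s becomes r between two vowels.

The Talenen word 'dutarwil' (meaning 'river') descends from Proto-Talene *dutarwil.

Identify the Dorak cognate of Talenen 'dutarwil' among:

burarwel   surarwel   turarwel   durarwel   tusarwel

turarwel

Dorak: *dutarwil > dusarwil > tusarwil > tusarwel > turarwel  (by unconditioned shift, unconditioned shift, vowel merger, rhotacism)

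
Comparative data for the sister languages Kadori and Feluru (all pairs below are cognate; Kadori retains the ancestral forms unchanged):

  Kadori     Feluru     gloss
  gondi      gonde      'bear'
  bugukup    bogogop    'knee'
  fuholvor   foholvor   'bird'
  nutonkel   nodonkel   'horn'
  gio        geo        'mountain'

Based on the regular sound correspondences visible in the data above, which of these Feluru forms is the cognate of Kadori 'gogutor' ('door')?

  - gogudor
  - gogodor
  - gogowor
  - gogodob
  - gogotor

bugukup ~ bogogop, fuholvor ~ foholvor — Kadori u corresponds to Feluru o after a consonant, before a consonant other than r, m, n, p, b, f, v.
nutonkel ~ nodonkel — Kadori t corresponds to Feluru d between vowels (before a back vowel).
Applying these to Kadori 'gogutor':
  gogutor → gogotor   (u→o after a consonant, before a consonant other than r, m, n, p, b, f, v)
  gogotor → gogodor   (t→d between vowels (before a back vowel))
So the Feluru cognate is 'gogodor'.

gogodor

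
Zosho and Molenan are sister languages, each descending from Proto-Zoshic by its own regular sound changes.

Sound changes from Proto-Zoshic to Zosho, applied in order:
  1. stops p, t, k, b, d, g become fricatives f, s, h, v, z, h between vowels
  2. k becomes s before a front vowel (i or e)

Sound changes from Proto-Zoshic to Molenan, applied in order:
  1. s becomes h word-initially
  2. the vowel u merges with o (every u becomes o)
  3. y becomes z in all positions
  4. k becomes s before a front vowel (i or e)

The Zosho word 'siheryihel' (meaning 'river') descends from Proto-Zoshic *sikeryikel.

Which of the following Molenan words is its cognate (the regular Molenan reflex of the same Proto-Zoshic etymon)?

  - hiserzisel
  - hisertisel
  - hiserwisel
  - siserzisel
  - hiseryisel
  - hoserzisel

Molenan: start from *sikeryikel.
  rule 1 (debuccalisation): sikeryikel → hikeryikel
  rule 2: no change — hikeryikel
  rule 3 (unconditioned shift): hikeryikel → hikerzikel
  rule 4 (palatalisation): hikerzikel → hiserzisel
  ⇒ Molenan hiserzisel
Only 'hiserzisel' matches the regular Molenan development of *sikeryikel.

hiserzisel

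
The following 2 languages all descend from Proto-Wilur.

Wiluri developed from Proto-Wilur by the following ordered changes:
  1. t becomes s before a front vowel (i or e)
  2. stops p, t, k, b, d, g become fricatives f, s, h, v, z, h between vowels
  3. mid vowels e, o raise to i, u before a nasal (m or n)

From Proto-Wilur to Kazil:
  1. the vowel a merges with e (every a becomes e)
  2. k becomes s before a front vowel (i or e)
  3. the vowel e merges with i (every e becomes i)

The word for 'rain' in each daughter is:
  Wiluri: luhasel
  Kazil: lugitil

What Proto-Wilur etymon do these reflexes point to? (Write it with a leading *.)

*lugatel

Position 6: Wiluri has e, Kazil has i. Wiluri preserves e here (none of its changes turn any other segment into e), so the proto-segment is *e.
Position 3: Wiluri has h, Kazil has g. Kazil preserves g here (none of its changes turn any other segment into g), so the proto-segment is *g.
Position 5: Wiluri has s, Kazil has t. Kazil preserves t here (none of its changes turn any other segment into t), so the proto-segment is *t.
This points to *lugatel. Verify forward in each daughter:
Wiluri: start from *lugatel.
  rule 1 (palatalisation): lugatel → lugasel
  rule 2 (intervocalic lenition): lugasel → luhasel
  rule 3: no change — luhasel
  ⇒ Wiluri luhasel
Kazil: start from *lugatel.
  rule 1 (vowel merger): lugatel → lugetel
  rule 2: no change — lugetel
  rule 3 (vowel merger): lugetel → lugitil
  ⇒ Kazil lugitil
*lugatel is the unique common source.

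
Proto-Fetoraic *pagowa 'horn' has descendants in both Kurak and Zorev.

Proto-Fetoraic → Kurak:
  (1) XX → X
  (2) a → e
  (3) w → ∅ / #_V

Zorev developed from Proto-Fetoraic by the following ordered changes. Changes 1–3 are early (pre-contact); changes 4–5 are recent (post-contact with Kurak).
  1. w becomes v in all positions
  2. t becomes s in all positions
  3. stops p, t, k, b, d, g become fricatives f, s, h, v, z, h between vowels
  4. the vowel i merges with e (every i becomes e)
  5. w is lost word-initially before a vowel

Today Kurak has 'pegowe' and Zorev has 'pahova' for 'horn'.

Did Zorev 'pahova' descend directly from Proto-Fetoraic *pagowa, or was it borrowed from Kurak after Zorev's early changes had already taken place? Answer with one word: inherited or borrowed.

If inherited, *pagowa would pass through all of Zorev's changes:
Zorev: *pagowa > pagova > pahova  (by unconditioned shift, intervocalic lenition)
If borrowed from Kurak 'pegowe' after the early changes, it would undergo only the recent ones:
  rule 4 (vowel merger): no change (pegowe)
  rule 5 (glide loss): no change (pegowe)
  ⇒ as a loan: pegowe
Zorev 'pahova' matches the inherited outcome exactly, so it is an inherited cognate, not a loan.

inherited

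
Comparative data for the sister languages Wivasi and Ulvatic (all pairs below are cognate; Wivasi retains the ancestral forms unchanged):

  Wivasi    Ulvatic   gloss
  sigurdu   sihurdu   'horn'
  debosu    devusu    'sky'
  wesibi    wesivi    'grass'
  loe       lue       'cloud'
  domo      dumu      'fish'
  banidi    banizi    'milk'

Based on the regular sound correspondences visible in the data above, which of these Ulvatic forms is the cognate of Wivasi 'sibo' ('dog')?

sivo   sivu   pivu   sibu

debosu ~ devusu — Wivasi b corresponds to Ulvatic v between vowels (before a back vowel).
domo ~ dumu — Wivasi o corresponds to Ulvatic u word-finally.
Applying these to Wivasi 'sibo':
  sibo → sivo   (b→v between vowels (before a back vowel))
  sivo → sivu   (o→u word-finally)
So the Ulvatic cognate is 'sivu'.

sivu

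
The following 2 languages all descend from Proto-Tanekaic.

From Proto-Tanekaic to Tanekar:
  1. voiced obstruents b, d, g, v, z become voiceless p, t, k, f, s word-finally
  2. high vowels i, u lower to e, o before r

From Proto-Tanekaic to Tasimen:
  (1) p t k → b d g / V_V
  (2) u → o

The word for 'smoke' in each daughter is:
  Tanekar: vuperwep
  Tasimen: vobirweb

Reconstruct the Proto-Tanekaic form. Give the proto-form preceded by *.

*vupirweb

Position 2: Tanekar has u, Tasimen has o. Tanekar preserves u here (none of its changes turn any other segment into u), so the proto-segment is *u.
Position 3: Tanekar has p, Tasimen has b. Taking the neighbouring segments as reconstructed: Tanekar p can only go back to *p; Tasimen b could go back to *p or *b — the one source consistent with every daughter is *p.
Position 4: Tanekar has e, Tasimen has i. Tasimen preserves i here (none of its changes turn any other segment into i), so the proto-segment is *i.
Verify the candidate proto-form against each daughter:
Tanekar: *vupirweb
  vupirweb → vupirwep   [final devoicing]
  vupirwep → vuperwep   [pre-rhotic lowering]
  giving Tanekar vuperwep.
Tasimen: start from *vupirweb.
  rule 1 (intervocalic voicing): vupirweb → vubirweb
  rule 2 (vowel merger): vubirweb → vobirweb
  ⇒ Tasimen vobirweb
*vupirweb is the unique common source.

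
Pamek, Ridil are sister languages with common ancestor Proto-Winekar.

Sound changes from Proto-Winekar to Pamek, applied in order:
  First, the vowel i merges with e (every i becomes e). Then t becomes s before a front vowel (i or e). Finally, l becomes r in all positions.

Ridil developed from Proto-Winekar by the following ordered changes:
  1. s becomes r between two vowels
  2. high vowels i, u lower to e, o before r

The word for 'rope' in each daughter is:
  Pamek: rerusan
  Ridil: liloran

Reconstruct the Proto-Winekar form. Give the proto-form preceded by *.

*lilusan

Position 4: Pamek has u, Ridil has o. Pamek preserves u here (none of its changes turn any other segment into u), so the proto-segment is *u.
Position 5: Pamek has s, Ridil has r. Taking the neighbouring segments as reconstructed: Pamek s can only go back to *s; Ridil r could go back to *s or *r — the one source consistent with every daughter is *s.
Position 3: Pamek has r, Ridil has l. Ridil preserves l here (none of its changes turn any other segment into l), so the proto-segment is *l.
This points to *lilusan. Verify forward in each daughter:
Pamek: start from *lilusan.
  rule 1 (vowel merger): lilusan → lelusan
  rule 2: no change — lelusan
  rule 3 (unconditioned shift): lelusan → rerusan
  ⇒ Pamek rerusan
Ridil: *lilusan
  lilusan → liluran   [rhotacism]
  liluran → liloran   [pre-rhotic lowering]
  giving Ridil liloran.
No other proto-form is consistent with every reflex, so the reconstruction is *lilusan.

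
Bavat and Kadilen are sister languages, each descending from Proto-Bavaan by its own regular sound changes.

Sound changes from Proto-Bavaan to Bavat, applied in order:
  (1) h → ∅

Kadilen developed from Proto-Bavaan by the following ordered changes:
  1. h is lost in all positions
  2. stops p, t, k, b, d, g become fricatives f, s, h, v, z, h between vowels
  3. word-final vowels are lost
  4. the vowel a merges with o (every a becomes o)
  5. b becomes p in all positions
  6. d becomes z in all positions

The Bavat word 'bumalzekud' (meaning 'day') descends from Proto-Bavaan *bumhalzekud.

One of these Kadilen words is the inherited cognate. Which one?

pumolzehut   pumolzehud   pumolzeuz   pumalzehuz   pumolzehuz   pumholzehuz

pumolzehuz

Kadilen: *bumhalzekud
  bumhalzekud → bumalzekud   [h-loss]
  bumalzekud → bumalzehud   [intervocalic lenition]
  bumalzehud (rule 3 does not apply)
  bumalzehud → bumolzehud   [vowel merger]
  bumolzehud → pumolzehud   [unconditioned shift]
  pumolzehud → pumolzehuz   [unconditioned shift]
  giving Kadilen pumolzehuz.
Only 'pumolzehuz' matches the regular Kadilen development of *bumhalzekud.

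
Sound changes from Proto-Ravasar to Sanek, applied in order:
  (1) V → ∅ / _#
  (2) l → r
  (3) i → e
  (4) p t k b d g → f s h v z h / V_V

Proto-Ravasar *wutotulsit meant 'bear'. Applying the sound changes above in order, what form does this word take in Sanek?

wusosurset

Sanek: *wutotulsit
  wutotulsit (rule 1 does not apply)
  wutotulsit → wutotursit   [unconditioned shift]
  wutotursit → wutoturset   [vowel merger]
  wutoturset → wusosurset   [intervocalic lenition]
  giving Sanek wusosurset.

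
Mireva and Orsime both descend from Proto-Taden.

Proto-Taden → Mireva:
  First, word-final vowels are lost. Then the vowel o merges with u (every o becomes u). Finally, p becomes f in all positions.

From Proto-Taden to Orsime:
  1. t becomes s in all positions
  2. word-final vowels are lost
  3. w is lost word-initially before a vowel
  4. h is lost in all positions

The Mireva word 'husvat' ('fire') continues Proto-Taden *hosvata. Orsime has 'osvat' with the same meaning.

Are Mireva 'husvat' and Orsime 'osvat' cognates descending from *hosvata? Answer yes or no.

no

Derive the expected Orsime reflex of *hosvata:
Orsime: *hosvata
  hosvata → hosvasa   [unconditioned shift]
  hosvasa → hosvas   [apocope]
  hosvas (rule 3 does not apply)
  hosvas → osvas   [h-loss]
  giving Orsime osvas.
The regular Orsime reflex would be 'osvas', but the attested form is 'osvat'. The correspondence is irregular, so they are not cognates (the Orsime form has a different source).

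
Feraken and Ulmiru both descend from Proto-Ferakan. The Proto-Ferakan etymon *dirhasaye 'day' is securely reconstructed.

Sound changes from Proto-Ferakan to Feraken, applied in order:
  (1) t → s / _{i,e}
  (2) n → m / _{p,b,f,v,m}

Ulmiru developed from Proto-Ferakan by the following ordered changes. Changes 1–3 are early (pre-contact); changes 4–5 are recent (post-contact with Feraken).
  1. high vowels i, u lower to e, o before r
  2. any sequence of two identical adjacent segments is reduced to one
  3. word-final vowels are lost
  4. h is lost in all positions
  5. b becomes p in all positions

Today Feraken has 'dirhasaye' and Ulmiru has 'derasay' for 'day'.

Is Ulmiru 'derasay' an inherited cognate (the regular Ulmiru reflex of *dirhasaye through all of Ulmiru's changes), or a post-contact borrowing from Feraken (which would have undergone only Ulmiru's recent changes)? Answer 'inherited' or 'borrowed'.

inherited

If inherited, *dirhasaye would pass through all of Ulmiru's changes:
Ulmiru: *dirhasaye
  dirhasaye → derhasaye   [pre-rhotic lowering]
  derhasaye (rule 2 does not apply)
  derhasaye → derhasay   [apocope]
  derhasay → derasay   [h-loss]
  derasay (rule 5 does not apply)
  giving Ulmiru derasay.
If borrowed from Feraken 'dirhasaye' after the early changes, it would undergo only the recent ones:
  rule 4 (h-loss): dirhasaye → dirasaye
  rule 5 (unconditioned shift): no change (dirasaye)
  ⇒ as a loan: dirasaye
Ulmiru 'derasay' matches the inherited outcome exactly, so it is an inherited cognate, not a loan.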